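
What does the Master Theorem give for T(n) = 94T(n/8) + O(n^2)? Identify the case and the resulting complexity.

Master Theorem for T(n) = 94T(n/8) + O(n^2):

a = 94, b = 8, c = 2
log_b(a) = log_8(94) = 2.1849

Case 1: c = 2 < log_8(94) = 2.1849
T(n) = O(n^(log_8 94))

For T(n) = 94T(n/8) + O(n^2): log_8(94) = 2.1849. This is Case 1 of the Master Theorem (c < log_b(a), work dominated by leaves), giving O(n^(log_8 94)).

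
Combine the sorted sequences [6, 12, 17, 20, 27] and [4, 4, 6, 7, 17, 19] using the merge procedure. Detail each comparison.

Merging process:

Compare 6 vs 4: take 4 from right. Merged: [4]
Compare 6 vs 4: take 4 from right. Merged: [4, 4]
Compare 6 vs 6: take 6 from left. Merged: [4, 4, 6]
Compare 12 vs 6: take 6 from right. Merged: [4, 4, 6, 6]
Compare 12 vs 7: take 7 from right. Merged: [4, 4, 6, 6, 7]
Compare 12 vs 17: take 12 from left. Merged: [4, 4, 6, 6, 7, 12]
Compare 17 vs 17: take 17 from left. Merged: [4, 4, 6, 6, 7, 12, 17]
Compare 20 vs 17: take 17 from right. Merged: [4, 4, 6, 6, 7, 12, 17, 17]
Compare 20 vs 19: take 19 from right. Merged: [4, 4, 6, 6, 7, 12, 17, 17, 19]
Append remaining from left: [20, 27]. Merged: [4, 4, 6, 6, 7, 12, 17, 17, 19, 20, 27]

Final merged array: [4, 4, 6, 6, 7, 12, 17, 17, 19, 20, 27]
Total comparisons: 9

The merged array is [4, 4, 6, 6, 7, 12, 17, 17, 19, 20, 27], requiring 9 comparisons. The merge step runs in O(n) time where n is the total number of elements.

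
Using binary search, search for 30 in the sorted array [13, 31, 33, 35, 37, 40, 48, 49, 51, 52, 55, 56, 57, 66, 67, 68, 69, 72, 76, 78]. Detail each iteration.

Binary search for 30 in [13, 31, 33, 35, 37, 40, 48, 49, 51, 52, 55, 56, 57, 66, 67, 68, 69, 72, 76, 78]:

lo=0, hi=19, mid=9, arr[mid]=52 -> 52 > 30, search left half
lo=0, hi=8, mid=4, arr[mid]=37 -> 37 > 30, search left half
lo=0, hi=3, mid=1, arr[mid]=31 -> 31 > 30, search left half
lo=0, hi=0, mid=0, arr[mid]=13 -> 13 < 30, search right half
lo=1 > hi=0, target 30 not found

Binary search determines that 30 is not in the array after 4 comparisons. The search space was exhausted without finding the target.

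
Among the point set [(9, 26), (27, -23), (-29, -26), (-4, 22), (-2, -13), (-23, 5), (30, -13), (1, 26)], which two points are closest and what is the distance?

Computing all pairwise distances among 8 points:

d((9, 26), (27, -23)) = 52.2015
d((9, 26), (-29, -26)) = 64.405
d((9, 26), (-4, 22)) = 13.6015
d((9, 26), (-2, -13)) = 40.5216
d((9, 26), (-23, 5)) = 38.2753
d((9, 26), (30, -13)) = 44.2945
d((9, 26), (1, 26)) = 8.0
d((27, -23), (-29, -26)) = 56.0803
d((27, -23), (-4, 22)) = 54.6443
d((27, -23), (-2, -13)) = 30.6757
d((27, -23), (-23, 5)) = 57.3062
d((27, -23), (30, -13)) = 10.4403
d((27, -23), (1, 26)) = 55.4707
d((-29, -26), (-4, 22)) = 54.1202
d((-29, -26), (-2, -13)) = 29.9666
d((-29, -26), (-23, 5)) = 31.5753
d((-29, -26), (30, -13)) = 60.4152
d((-29, -26), (1, 26)) = 60.0333
d((-4, 22), (-2, -13)) = 35.0571
d((-4, 22), (-23, 5)) = 25.4951
d((-4, 22), (30, -13)) = 48.7955
d((-4, 22), (1, 26)) = 6.4031 <-- minimum
d((-2, -13), (-23, 5)) = 27.6586
d((-2, -13), (30, -13)) = 32.0
d((-2, -13), (1, 26)) = 39.1152
d((-23, 5), (30, -13)) = 55.9732
d((-23, 5), (1, 26)) = 31.8904
d((30, -13), (1, 26)) = 48.6004

Closest pair: (-4, 22) and (1, 26) with distance 6.4031

The closest pair is (-4, 22) and (1, 26) with Euclidean distance 6.4031. For 8 points, brute-force pairwise comparison is shown above. For large n, the divide-and-conquer algorithm (sort by x, recurse on halves, check the dividing strip) achieves O(n log n).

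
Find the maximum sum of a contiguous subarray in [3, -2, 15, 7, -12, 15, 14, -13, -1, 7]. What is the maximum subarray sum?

Using Kadane's algorithm on [3, -2, 15, 7, -12, 15, 14, -13, -1, 7]:

Scanning through the array:
Position 1 (value -2): max_ending_here = 1, max_so_far = 3
Position 2 (value 15): max_ending_here = 16, max_so_far = 16
Position 3 (value 7): max_ending_here = 23, max_so_far = 23
Position 4 (value -12): max_ending_here = 11, max_so_far = 23
Position 5 (value 15): max_ending_here = 26, max_so_far = 26
Position 6 (value 14): max_ending_here = 40, max_so_far = 40
Position 7 (value -13): max_ending_here = 27, max_so_far = 40
Position 8 (value -1): max_ending_here = 26, max_so_far = 40
Position 9 (value 7): max_ending_here = 33, max_so_far = 40

Maximum subarray: [3, -2, 15, 7, -12, 15, 14]
Maximum sum: 40

The maximum subarray is [3, -2, 15, 7, -12, 15, 14] with sum 40. This subarray runs from index 0 to index 6.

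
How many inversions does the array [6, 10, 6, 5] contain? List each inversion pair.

Finding inversions in [6, 10, 6, 5]:

(0, 3): arr[0]=6 > arr[3]=5
(1, 2): arr[1]=10 > arr[2]=6
(1, 3): arr[1]=10 > arr[3]=5
(2, 3): arr[2]=6 > arr[3]=5

Total inversions: 4

The array has 4 inversion(s): (0,3), (1,2), (1,3), (2,3). Each pair (i,j) satisfies i < j and arr[i] > arr[j].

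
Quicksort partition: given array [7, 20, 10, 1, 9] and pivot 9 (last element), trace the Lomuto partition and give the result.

Lomuto partition with pivot = 9:

Initial array: [7, 20, 10, 1, 9]

arr[0]=7 <= 9: swap with position 0, array becomes [7, 20, 10, 1, 9]
arr[1]=20 > 9: no swap
arr[2]=10 > 9: no swap
arr[3]=1 <= 9: swap with position 1, array becomes [7, 1, 10, 20, 9]

Place pivot at position 2: [7, 1, 9, 20, 10]
Pivot position: 2

After partitioning with pivot 9, the array becomes [7, 1, 9, 20, 10]. The pivot is placed at index 2. All elements to the left of the pivot are <= 9, and all elements to the right are > 9.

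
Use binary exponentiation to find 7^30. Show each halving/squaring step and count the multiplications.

Computing 7^30 by squaring (build up from 7^1; each line after the first costs one multiplication):

7^1 = 7
7^2 = (7^1)^2 = 7^2 = 49
7^3 = 7 * 7^2 = 7 * 49 = 343
7^6 = (7^3)^2 = 343^2 = 117649
7^7 = 7 * 7^6 = 7 * 117649 = 823543
7^14 = (7^7)^2 = 823543^2 = 678223072849
7^15 = 7 * 7^14 = 7 * 678223072849 = 4747561509943
7^30 = (7^15)^2 = 4747561509943^2 = 22539340290692258087863249

Result: 22539340290692258087863249
Multiplications needed: 7 (7 lines after 7^1)

7^30 = 22539340290692258087863249. Using exponentiation by squaring, this requires 7 multiplications. The key idea: if the exponent is even, square the half-power; if odd, multiply by the base once.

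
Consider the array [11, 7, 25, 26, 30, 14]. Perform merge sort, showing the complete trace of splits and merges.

Merge sort trace:

Split: [11, 7, 25, 26, 30, 14] -> [11, 7, 25] and [26, 30, 14]
  Split: [11, 7, 25] -> [11] and [7, 25]
    Split: [7, 25] -> [7] and [25]
    Merge: [7] + [25] -> [7, 25]
  Merge: [11] + [7, 25] -> [7, 11, 25]
  Split: [26, 30, 14] -> [26] and [30, 14]
    Split: [30, 14] -> [30] and [14]
    Merge: [30] + [14] -> [14, 30]
  Merge: [26] + [14, 30] -> [14, 26, 30]
Merge: [7, 11, 25] + [14, 26, 30] -> [7, 11, 14, 25, 26, 30]

Final sorted array: [7, 11, 14, 25, 26, 30]

The merge sort proceeds by recursively splitting the array and merging sorted halves.
After all merges, the sorted array is [7, 11, 14, 25, 26, 30].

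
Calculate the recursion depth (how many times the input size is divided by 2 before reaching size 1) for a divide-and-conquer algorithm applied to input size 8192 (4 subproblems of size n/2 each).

For divide and conquer with division factor 2:

Problem sizes at each level:
Level 0: 8192
Level 1: 4096
Level 2: 2048
Level 3: 1024
Level 4: 512
Level 5: 256
Level 6: 128
Level 7: 64
Level 8: 32
Level 9: 16
Level 10: 8
Level 11: 4
Level 12: 2
Level 13: 1

The root is level 0 and the size-1 base case is level 13 (the tree spans levels 0 through 13, i.e. 14 levels counting the root), so the depth is the number of divisions: log_2(8192) = 13

The recursion tree depth is log_2(8192) = 13. At each level, the problem size is divided by 2, so it takes 13 divisions to reduce to a base case of size 1. The algorithm makes 4 recursive calls at each level.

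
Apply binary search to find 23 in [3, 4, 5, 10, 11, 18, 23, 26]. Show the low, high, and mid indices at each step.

Binary search for 23 in [3, 4, 5, 10, 11, 18, 23, 26]:

lo=0, hi=7, mid=3, arr[mid]=10 -> 10 < 23, search right half
lo=4, hi=7, mid=5, arr[mid]=18 -> 18 < 23, search right half
lo=6, hi=7, mid=6, arr[mid]=23 -> Found target at index 6!

Binary search finds 23 at index 6 after 3 comparisons. The search repeatedly halves the search space by comparing with the middle element.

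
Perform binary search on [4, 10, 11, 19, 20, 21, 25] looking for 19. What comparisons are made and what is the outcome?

Binary search for 19 in [4, 10, 11, 19, 20, 21, 25]:

lo=0, hi=6, mid=3, arr[mid]=19 -> Found target at index 3!

Binary search finds 19 at index 3 after 1 comparisons. The search repeatedly halves the search space by comparing with the middle element.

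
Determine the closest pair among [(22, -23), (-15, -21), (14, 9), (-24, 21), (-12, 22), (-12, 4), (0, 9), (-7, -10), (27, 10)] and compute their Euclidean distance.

Computing all pairwise distances among 9 points:

d((22, -23), (-15, -21)) = 37.054
d((22, -23), (14, 9)) = 32.9848
d((22, -23), (-24, 21)) = 63.6553
d((22, -23), (-12, 22)) = 56.4004
d((22, -23), (-12, 4)) = 43.4166
d((22, -23), (0, 9)) = 38.833
d((22, -23), (-7, -10)) = 31.7805
d((22, -23), (27, 10)) = 33.3766
d((-15, -21), (14, 9)) = 41.7253
d((-15, -21), (-24, 21)) = 42.9535
d((-15, -21), (-12, 22)) = 43.1045
d((-15, -21), (-12, 4)) = 25.1794
d((-15, -21), (0, 9)) = 33.541
d((-15, -21), (-7, -10)) = 13.6015
d((-15, -21), (27, 10)) = 52.2015
d((14, 9), (-24, 21)) = 39.8497
d((14, 9), (-12, 22)) = 29.0689
d((14, 9), (-12, 4)) = 26.4764
d((14, 9), (0, 9)) = 14.0
d((14, 9), (-7, -10)) = 28.3196
d((14, 9), (27, 10)) = 13.0384
d((-24, 21), (-12, 22)) = 12.0416 <-- minimum
d((-24, 21), (-12, 4)) = 20.8087
d((-24, 21), (0, 9)) = 26.8328
d((-24, 21), (-7, -10)) = 35.3553
d((-24, 21), (27, 10)) = 52.1728
d((-12, 22), (-12, 4)) = 18.0
d((-12, 22), (0, 9)) = 17.6918
d((-12, 22), (-7, -10)) = 32.3883
d((-12, 22), (27, 10)) = 40.8044
d((-12, 4), (0, 9)) = 13.0
d((-12, 4), (-7, -10)) = 14.8661
d((-12, 4), (27, 10)) = 39.4588
d((0, 9), (-7, -10)) = 20.2485
d((0, 9), (27, 10)) = 27.0185
d((-7, -10), (27, 10)) = 39.4462

Closest pair: (-24, 21) and (-12, 22) with distance 12.0416

The closest pair is (-24, 21) and (-12, 22) with Euclidean distance 12.0416. For 9 points, brute-force pairwise comparison is shown above. For large n, the divide-and-conquer algorithm (sort by x, recurse on halves, check the dividing strip) achieves O(n log n).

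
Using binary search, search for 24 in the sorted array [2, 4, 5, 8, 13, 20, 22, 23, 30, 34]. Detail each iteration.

Binary search for 24 in [2, 4, 5, 8, 13, 20, 22, 23, 30, 34]:

lo=0, hi=9, mid=4, arr[mid]=13 -> 13 < 24, search right half
lo=5, hi=9, mid=7, arr[mid]=23 -> 23 < 24, search right half
lo=8, hi=9, mid=8, arr[mid]=30 -> 30 > 24, search left half
lo=8 > hi=7, target 24 not found

Binary search determines that 24 is not in the array after 3 comparisons. The search space was exhausted without finding the target.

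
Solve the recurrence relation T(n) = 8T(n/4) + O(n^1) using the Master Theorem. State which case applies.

Master Theorem for T(n) = 8T(n/4) + O(n^1):

a = 8, b = 4, c = 1
log_b(a) = log_4(8) = 1.5000

Case 1: c = 1 < log_4(8) = 1.5000
T(n) = O(n^(log_4 8))

For T(n) = 8T(n/4) + O(n^1): log_4(8) = 1.5000. This is Case 1 of the Master Theorem (c < log_b(a), work dominated by leaves), giving O(n^(log_4 8)).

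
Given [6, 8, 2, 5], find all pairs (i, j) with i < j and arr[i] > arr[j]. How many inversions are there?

Finding inversions in [6, 8, 2, 5]:

(0, 2): arr[0]=6 > arr[2]=2
(0, 3): arr[0]=6 > arr[3]=5
(1, 2): arr[1]=8 > arr[2]=2
(1, 3): arr[1]=8 > arr[3]=5

Total inversions: 4

The array has 4 inversion(s): (0,2), (0,3), (1,2), (1,3). Each pair (i,j) satisfies i < j and arr[i] > arr[j].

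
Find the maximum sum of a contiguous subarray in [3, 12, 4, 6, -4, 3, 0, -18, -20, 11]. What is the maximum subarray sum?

Using Kadane's algorithm on [3, 12, 4, 6, -4, 3, 0, -18, -20, 11]:

Scanning through the array:
Position 1 (value 12): max_ending_here = 15, max_so_far = 15
Position 2 (value 4): max_ending_here = 19, max_so_far = 19
Position 3 (value 6): max_ending_here = 25, max_so_far = 25
Position 4 (value -4): max_ending_here = 21, max_so_far = 25
Position 5 (value 3): max_ending_here = 24, max_so_far = 25
Position 6 (value 0): max_ending_here = 24, max_so_far = 25
Position 7 (value -18): max_ending_here = 6, max_so_far = 25
Position 8 (value -20): max_ending_here = -14, max_so_far = 25
Position 9 (value 11): max_ending_here = 11, max_so_far = 25

Maximum subarray: [3, 12, 4, 6]
Maximum sum: 25

The maximum subarray is [3, 12, 4, 6] with sum 25. This subarray runs from index 0 to index 3.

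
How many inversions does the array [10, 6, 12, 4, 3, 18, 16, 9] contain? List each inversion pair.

Finding inversions in [10, 6, 12, 4, 3, 18, 16, 9]:

(0, 1): arr[0]=10 > arr[1]=6
(0, 3): arr[0]=10 > arr[3]=4
(0, 4): arr[0]=10 > arr[4]=3
(0, 7): arr[0]=10 > arr[7]=9
(1, 3): arr[1]=6 > arr[3]=4
(1, 4): arr[1]=6 > arr[4]=3
(2, 3): arr[2]=12 > arr[3]=4
(2, 4): arr[2]=12 > arr[4]=3
(2, 7): arr[2]=12 > arr[7]=9
(3, 4): arr[3]=4 > arr[4]=3
(5, 6): arr[5]=18 > arr[6]=16
(5, 7): arr[5]=18 > arr[7]=9
(6, 7): arr[6]=16 > arr[7]=9

Total inversions: 13

The array has 13 inversion(s): (0,1), (0,3), (0,4), (0,7), (1,3), (1,4), (2,3), (2,4), (2,7), (3,4), (5,6), (5,7), (6,7). Each pair (i,j) satisfies i < j and arr[i] > arr[j].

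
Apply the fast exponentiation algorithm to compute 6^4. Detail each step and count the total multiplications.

Computing 6^4 by squaring (build up from 6^1; each line after the first costs one multiplication):

6^1 = 6
6^2 = (6^1)^2 = 6^2 = 36
6^4 = (6^2)^2 = 36^2 = 1296

Result: 1296
Multiplications needed: 2 (2 lines after 6^1)

6^4 = 1296. Using exponentiation by squaring, this requires 2 multiplications. The key idea: if the exponent is even, square the half-power; if odd, multiply by the base once.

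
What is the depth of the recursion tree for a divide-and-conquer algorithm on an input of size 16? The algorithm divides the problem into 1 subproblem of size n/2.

For divide and conquer with division factor 2:

Problem sizes at each level:
Level 0: 16
Level 1: 8
Level 2: 4
Level 3: 2
Level 4: 1

The root is level 0 and the size-1 base case is level 4 (the tree spans levels 0 through 4, i.e. 5 levels counting the root), so the depth is the number of divisions: log_2(16) = 4

The recursion tree depth is log_2(16) = 4. At each level, the problem size is divided by 2, so it takes 4 divisions to reduce to a base case of size 1. The algorithm makes 1 recursive call at each level.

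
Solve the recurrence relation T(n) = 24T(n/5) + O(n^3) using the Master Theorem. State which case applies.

Master Theorem for T(n) = 24T(n/5) + O(n^3):

a = 24, b = 5, c = 3
log_b(a) = log_5(24) = 1.9746

Case 3: c = 3 > log_5(24) = 1.9746
T(n) = O(n^3) = O(n^3)

For T(n) = 24T(n/5) + O(n^3): log_5(24) = 1.9746. This is Case 3 of the Master Theorem (c > log_b(a), work dominated by root), giving O(n^3).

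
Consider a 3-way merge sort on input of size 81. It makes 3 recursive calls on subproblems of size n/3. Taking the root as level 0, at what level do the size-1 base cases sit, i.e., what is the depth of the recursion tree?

For divide and conquer with division factor 3:

Problem sizes at each level:
Level 0: 81
Level 1: 27
Level 2: 9
Level 3: 3
Level 4: 1

The root is level 0 and the size-1 base case is level 4 (the tree spans levels 0 through 4, i.e. 5 levels counting the root), so the depth is the number of divisions: log_3(81) = 4

The recursion tree depth is log_3(81) = 4. At each level, the problem size is divided by 3, so it takes 4 divisions to reduce to a base case of size 1. The algorithm makes 3 recursive calls at each level.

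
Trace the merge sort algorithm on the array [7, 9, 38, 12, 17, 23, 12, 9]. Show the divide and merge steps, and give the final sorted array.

Merge sort trace:

Split: [7, 9, 38, 12, 17, 23, 12, 9] -> [7, 9, 38, 12] and [17, 23, 12, 9]
  Split: [7, 9, 38, 12] -> [7, 9] and [38, 12]
    Split: [7, 9] -> [7] and [9]
    Merge: [7] + [9] -> [7, 9]
    Split: [38, 12] -> [38] and [12]
    Merge: [38] + [12] -> [12, 38]
  Merge: [7, 9] + [12, 38] -> [7, 9, 12, 38]
  Split: [17, 23, 12, 9] -> [17, 23] and [12, 9]
    Split: [17, 23] -> [17] and [23]
    Merge: [17] + [23] -> [17, 23]
    Split: [12, 9] -> [12] and [9]
    Merge: [12] + [9] -> [9, 12]
  Merge: [17, 23] + [9, 12] -> [9, 12, 17, 23]
Merge: [7, 9, 12, 38] + [9, 12, 17, 23] -> [7, 9, 9, 12, 12, 17, 23, 38]

Final sorted array: [7, 9, 9, 12, 12, 17, 23, 38]

The merge sort proceeds by recursively splitting the array and merging sorted halves.
After all merges, the sorted array is [7, 9, 9, 12, 12, 17, 23, 38].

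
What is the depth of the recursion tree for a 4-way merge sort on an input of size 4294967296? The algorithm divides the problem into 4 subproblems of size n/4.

For divide and conquer with division factor 4:

Problem sizes at each level:
Level 0: 4294967296
Level 1: 1073741824
Level 2: 268435456
Level 3: 67108864
Level 4: 16777216
Level 5: 4194304
Level 6: 1048576
Level 7: 262144
Level 8: 65536
Level 9: 16384
Level 10: 4096
Level 11: 1024
Level 12: 256
Level 13: 64
Level 14: 16
Level 15: 4
Level 16: 1

The root is level 0 and the size-1 base case is level 16 (the tree spans levels 0 through 16, i.e. 17 levels counting the root), so the depth is the number of divisions: log_4(4294967296) = 16

The recursion tree depth is log_4(4294967296) = 16. At each level, the problem size is divided by 4, so it takes 16 divisions to reduce to a base case of size 1. The algorithm makes 4 recursive calls at each level.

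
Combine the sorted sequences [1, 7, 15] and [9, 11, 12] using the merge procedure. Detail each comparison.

Merging process:

Compare 1 vs 9: take 1 from left. Merged: [1]
Compare 7 vs 9: take 7 from left. Merged: [1, 7]
Compare 15 vs 9: take 9 from right. Merged: [1, 7, 9]
Compare 15 vs 11: take 11 from right. Merged: [1, 7, 9, 11]
Compare 15 vs 12: take 12 from right. Merged: [1, 7, 9, 11, 12]
Append remaining from left: [15]. Merged: [1, 7, 9, 11, 12, 15]

Final merged array: [1, 7, 9, 11, 12, 15]
Total comparisons: 5

The merged array is [1, 7, 9, 11, 12, 15], requiring 5 comparisons. The merge step runs in O(n) time where n is the total number of elements.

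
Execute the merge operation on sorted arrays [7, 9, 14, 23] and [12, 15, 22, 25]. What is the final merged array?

Merging process:

Compare 7 vs 12: take 7 from left. Merged: [7]
Compare 9 vs 12: take 9 from left. Merged: [7, 9]
Compare 14 vs 12: take 12 from right. Merged: [7, 9, 12]
Compare 14 vs 15: take 14 from left. Merged: [7, 9, 12, 14]
Compare 23 vs 15: take 15 from right. Merged: [7, 9, 12, 14, 15]
Compare 23 vs 22: take 22 from right. Merged: [7, 9, 12, 14, 15, 22]
Compare 23 vs 25: take 23 from left. Merged: [7, 9, 12, 14, 15, 22, 23]
Append remaining from right: [25]. Merged: [7, 9, 12, 14, 15, 22, 23, 25]

Final merged array: [7, 9, 12, 14, 15, 22, 23, 25]
Total comparisons: 7

The merged array is [7, 9, 12, 14, 15, 22, 23, 25], requiring 7 comparisons. The merge step runs in O(n) time where n is the total number of elements.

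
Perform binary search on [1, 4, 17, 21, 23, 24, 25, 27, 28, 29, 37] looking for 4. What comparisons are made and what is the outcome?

Binary search for 4 in [1, 4, 17, 21, 23, 24, 25, 27, 28, 29, 37]:

lo=0, hi=10, mid=5, arr[mid]=24 -> 24 > 4, search left half
lo=0, hi=4, mid=2, arr[mid]=17 -> 17 > 4, search left half
lo=0, hi=1, mid=0, arr[mid]=1 -> 1 < 4, search right half
lo=1, hi=1, mid=1, arr[mid]=4 -> Found target at index 1!

Binary search finds 4 at index 1 after 4 comparisons. The search repeatedly halves the search space by comparing with the middle element.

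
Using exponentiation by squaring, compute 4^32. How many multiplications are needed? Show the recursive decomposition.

Computing 4^32 by squaring (build up from 4^1; each line after the first costs one multiplication):

4^1 = 4
4^2 = (4^1)^2 = 4^2 = 16
4^4 = (4^2)^2 = 16^2 = 256
4^8 = (4^4)^2 = 256^2 = 65536
4^16 = (4^8)^2 = 65536^2 = 4294967296
4^32 = (4^16)^2 = 4294967296^2 = 18446744073709551616

Result: 18446744073709551616
Multiplications needed: 5 (5 lines after 4^1)

4^32 = 18446744073709551616. Using exponentiation by squaring, this requires 5 multiplications. The key idea: if the exponent is even, square the half-power; if odd, multiply by the base once.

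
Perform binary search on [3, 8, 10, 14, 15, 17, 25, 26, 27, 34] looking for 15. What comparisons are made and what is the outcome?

Binary search for 15 in [3, 8, 10, 14, 15, 17, 25, 26, 27, 34]:

lo=0, hi=9, mid=4, arr[mid]=15 -> Found target at index 4!

Binary search finds 15 at index 4 after 1 comparisons. The search repeatedly halves the search space by comparing with the middle element.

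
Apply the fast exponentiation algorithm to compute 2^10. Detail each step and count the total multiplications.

Computing 2^10 by squaring (build up from 2^1; each line after the first costs one multiplication):

2^1 = 2
2^2 = (2^1)^2 = 2^2 = 4
2^4 = (2^2)^2 = 4^2 = 16
2^5 = 2 * 2^4 = 2 * 16 = 32
2^10 = (2^5)^2 = 32^2 = 1024

Result: 1024
Multiplications needed: 4 (4 lines after 2^1)

2^10 = 1024. Using exponentiation by squaring, this requires 4 multiplications. The key idea: if the exponent is even, square the half-power; if odd, multiply by the base once.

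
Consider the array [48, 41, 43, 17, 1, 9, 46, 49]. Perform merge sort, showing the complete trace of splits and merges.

Merge sort trace:

Split: [48, 41, 43, 17, 1, 9, 46, 49] -> [48, 41, 43, 17] and [1, 9, 46, 49]
  Split: [48, 41, 43, 17] -> [48, 41] and [43, 17]
    Split: [48, 41] -> [48] and [41]
    Merge: [48] + [41] -> [41, 48]
    Split: [43, 17] -> [43] and [17]
    Merge: [43] + [17] -> [17, 43]
  Merge: [41, 48] + [17, 43] -> [17, 41, 43, 48]
  Split: [1, 9, 46, 49] -> [1, 9] and [46, 49]
    Split: [1, 9] -> [1] and [9]
    Merge: [1] + [9] -> [1, 9]
    Split: [46, 49] -> [46] and [49]
    Merge: [46] + [49] -> [46, 49]
  Merge: [1, 9] + [46, 49] -> [1, 9, 46, 49]
Merge: [17, 41, 43, 48] + [1, 9, 46, 49] -> [1, 9, 17, 41, 43, 46, 48, 49]

Final sorted array: [1, 9, 17, 41, 43, 46, 48, 49]

The merge sort proceeds by recursively splitting the array and merging sorted halves.
After all merges, the sorted array is [1, 9, 17, 41, 43, 46, 48, 49].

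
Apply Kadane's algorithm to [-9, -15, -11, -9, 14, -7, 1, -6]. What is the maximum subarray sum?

Using Kadane's algorithm on [-9, -15, -11, -9, 14, -7, 1, -6]:

Scanning through the array:
Position 1 (value -15): max_ending_here = -15, max_so_far = -9
Position 2 (value -11): max_ending_here = -11, max_so_far = -9
Position 3 (value -9): max_ending_here = -9, max_so_far = -9
Position 4 (value 14): max_ending_here = 14, max_so_far = 14
Position 5 (value -7): max_ending_here = 7, max_so_far = 14
Position 6 (value 1): max_ending_here = 8, max_so_far = 14
Position 7 (value -6): max_ending_here = 2, max_so_far = 14

Maximum subarray: [14]
Maximum sum: 14

The maximum subarray is [14] with sum 14. This subarray runs from index 4 to index 4.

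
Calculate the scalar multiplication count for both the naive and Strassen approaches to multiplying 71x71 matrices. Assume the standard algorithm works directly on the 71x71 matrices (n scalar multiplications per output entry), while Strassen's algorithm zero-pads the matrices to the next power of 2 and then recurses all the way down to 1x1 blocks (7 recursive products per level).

Matrix multiplication for 71x71 matrices:

Strassen's algorithm requires power-of-2 dimensions. Pad 71x71 to 128x128 (next power of 2).

Standard algorithm: 71^3 = 357911 multiplications
Strassen's algorithm: 7^(log2(128)) = 7^7 = 823543 multiplications
Difference: 357911 - 823543 = -465632 (Strassen uses MORE here due to padding overhead — for small or just-over-power-of-2 n, padding can outweigh the per-level savings)

Standard: 357911 multiplications (71^3). Strassen: 823543 multiplications (7^7, after padding to 128x128). Strassen reduces 8 recursive multiplications to 7 at each level.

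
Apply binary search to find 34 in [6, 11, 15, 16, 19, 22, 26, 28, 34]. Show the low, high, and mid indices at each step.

Binary search for 34 in [6, 11, 15, 16, 19, 22, 26, 28, 34]:

lo=0, hi=8, mid=4, arr[mid]=19 -> 19 < 34, search right half
lo=5, hi=8, mid=6, arr[mid]=26 -> 26 < 34, search right half
lo=7, hi=8, mid=7, arr[mid]=28 -> 28 < 34, search right half
lo=8, hi=8, mid=8, arr[mid]=34 -> Found target at index 8!

Binary search finds 34 at index 8 after 4 comparisons. The search repeatedly halves the search space by comparing with the middle element.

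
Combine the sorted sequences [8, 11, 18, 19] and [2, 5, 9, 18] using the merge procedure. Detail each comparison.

Merging process:

Compare 8 vs 2: take 2 from right. Merged: [2]
Compare 8 vs 5: take 5 from right. Merged: [2, 5]
Compare 8 vs 9: take 8 from left. Merged: [2, 5, 8]
Compare 11 vs 9: take 9 from right. Merged: [2, 5, 8, 9]
Compare 11 vs 18: take 11 from left. Merged: [2, 5, 8, 9, 11]
Compare 18 vs 18: take 18 from left. Merged: [2, 5, 8, 9, 11, 18]
Compare 19 vs 18: take 18 from right. Merged: [2, 5, 8, 9, 11, 18, 18]
Append remaining from left: [19]. Merged: [2, 5, 8, 9, 11, 18, 18, 19]

Final merged array: [2, 5, 8, 9, 11, 18, 18, 19]
Total comparisons: 7

The merged array is [2, 5, 8, 9, 11, 18, 18, 19], requiring 7 comparisons. The merge step runs in O(n) time where n is the total number of elements.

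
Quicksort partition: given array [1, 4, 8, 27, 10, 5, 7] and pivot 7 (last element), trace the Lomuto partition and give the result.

Lomuto partition with pivot = 7:

Initial array: [1, 4, 8, 27, 10, 5, 7]

arr[0]=1 <= 7: swap with position 0, array becomes [1, 4, 8, 27, 10, 5, 7]
arr[1]=4 <= 7: swap with position 1, array becomes [1, 4, 8, 27, 10, 5, 7]
arr[2]=8 > 7: no swap
arr[3]=27 > 7: no swap
arr[4]=10 > 7: no swap
arr[5]=5 <= 7: swap with position 2, array becomes [1, 4, 5, 27, 10, 8, 7]

Place pivot at position 3: [1, 4, 5, 7, 10, 8, 27]
Pivot position: 3

After partitioning with pivot 7, the array becomes [1, 4, 5, 7, 10, 8, 27]. The pivot is placed at index 3. All elements to the left of the pivot are <= 7, and all elements to the right are > 7.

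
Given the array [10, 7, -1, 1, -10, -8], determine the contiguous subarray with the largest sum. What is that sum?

Using Kadane's algorithm on [10, 7, -1, 1, -10, -8]:

Scanning through the array:
Position 1 (value 7): max_ending_here = 17, max_so_far = 17
Position 2 (value -1): max_ending_here = 16, max_so_far = 17
Position 3 (value 1): max_ending_here = 17, max_so_far = 17
Position 4 (value -10): max_ending_here = 7, max_so_far = 17
Position 5 (value -8): max_ending_here = -1, max_so_far = 17

Maximum subarray: [10, 7]
Maximum sum: 17

The maximum subarray is [10, 7] with sum 17. This subarray runs from index 0 to index 1.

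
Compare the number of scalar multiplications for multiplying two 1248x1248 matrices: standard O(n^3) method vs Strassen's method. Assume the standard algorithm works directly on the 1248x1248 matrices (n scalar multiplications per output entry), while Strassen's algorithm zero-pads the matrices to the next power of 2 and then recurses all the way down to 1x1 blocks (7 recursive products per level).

Matrix multiplication for 1248x1248 matrices:

Strassen's algorithm requires power-of-2 dimensions. Pad 1248x1248 to 2048x2048 (next power of 2).

Standard algorithm: 1248^3 = 1943764992 multiplications
Strassen's algorithm: 7^(log2(2048)) = 7^11 = 1977326743 multiplications
Difference: 1943764992 - 1977326743 = -33561751 (Strassen uses MORE here due to padding overhead — for small or just-over-power-of-2 n, padding can outweigh the per-level savings)

Standard: 1943764992 multiplications (1248^3). Strassen: 1977326743 multiplications (7^11, after padding to 2048x2048). Strassen reduces 8 recursive multiplications to 7 at each level.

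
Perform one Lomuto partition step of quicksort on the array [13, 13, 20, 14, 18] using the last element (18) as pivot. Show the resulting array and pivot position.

Lomuto partition with pivot = 18:

Initial array: [13, 13, 20, 14, 18]

arr[0]=13 <= 18: swap with position 0, array becomes [13, 13, 20, 14, 18]
arr[1]=13 <= 18: swap with position 1, array becomes [13, 13, 20, 14, 18]
arr[2]=20 > 18: no swap
arr[3]=14 <= 18: swap with position 2, array becomes [13, 13, 14, 20, 18]

Place pivot at position 3: [13, 13, 14, 18, 20]
Pivot position: 3

After partitioning with pivot 18, the array becomes [13, 13, 14, 18, 20]. The pivot is placed at index 3. All elements to the left of the pivot are <= 18, and all elements to the right are > 18.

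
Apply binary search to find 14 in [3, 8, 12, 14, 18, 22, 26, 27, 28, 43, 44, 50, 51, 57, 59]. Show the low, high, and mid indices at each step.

Binary search for 14 in [3, 8, 12, 14, 18, 22, 26, 27, 28, 43, 44, 50, 51, 57, 59]:

lo=0, hi=14, mid=7, arr[mid]=27 -> 27 > 14, search left half
lo=0, hi=6, mid=3, arr[mid]=14 -> Found target at index 3!

Binary search finds 14 at index 3 after 2 comparisons. The search repeatedly halves the search space by comparing with the middle element.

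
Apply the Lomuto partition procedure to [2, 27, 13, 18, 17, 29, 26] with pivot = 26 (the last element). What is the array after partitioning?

Lomuto partition with pivot = 26:

Initial array: [2, 27, 13, 18, 17, 29, 26]

arr[0]=2 <= 26: swap with position 0, array becomes [2, 27, 13, 18, 17, 29, 26]
arr[1]=27 > 26: no swap
arr[2]=13 <= 26: swap with position 1, array becomes [2, 13, 27, 18, 17, 29, 26]
arr[3]=18 <= 26: swap with position 2, array becomes [2, 13, 18, 27, 17, 29, 26]
arr[4]=17 <= 26: swap with position 3, array becomes [2, 13, 18, 17, 27, 29, 26]
arr[5]=29 > 26: no swap

Place pivot at position 4: [2, 13, 18, 17, 26, 29, 27]
Pivot position: 4

After partitioning with pivot 26, the array becomes [2, 13, 18, 17, 26, 29, 27]. The pivot is placed at index 4. All elements to the left of the pivot are <= 26, and all elements to the right are > 26.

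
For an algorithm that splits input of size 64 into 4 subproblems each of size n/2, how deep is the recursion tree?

For divide and conquer with division factor 2:

Problem sizes at each level:
Level 0: 64
Level 1: 32
Level 2: 16
Level 3: 8
Level 4: 4
Level 5: 2
Level 6: 1

The root is level 0 and the size-1 base case is level 6 (the tree spans levels 0 through 6, i.e. 7 levels counting the root), so the depth is the number of divisions: log_2(64) = 6

The recursion tree depth is log_2(64) = 6. At each level, the problem size is divided by 2, so it takes 6 divisions to reduce to a base case of size 1. The algorithm makes 4 recursive calls at each level.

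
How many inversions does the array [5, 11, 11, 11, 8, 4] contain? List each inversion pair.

Finding inversions in [5, 11, 11, 11, 8, 4]:

(0, 5): arr[0]=5 > arr[5]=4
(1, 4): arr[1]=11 > arr[4]=8
(1, 5): arr[1]=11 > arr[5]=4
(2, 4): arr[2]=11 > arr[4]=8
(2, 5): arr[2]=11 > arr[5]=4
(3, 4): arr[3]=11 > arr[4]=8
(3, 5): arr[3]=11 > arr[5]=4
(4, 5): arr[4]=8 > arr[5]=4

Total inversions: 8

The array has 8 inversion(s): (0,5), (1,4), (1,5), (2,4), (2,5), (3,4), (3,5), (4,5). Each pair (i,j) satisfies i < j and arr[i] > arr[j].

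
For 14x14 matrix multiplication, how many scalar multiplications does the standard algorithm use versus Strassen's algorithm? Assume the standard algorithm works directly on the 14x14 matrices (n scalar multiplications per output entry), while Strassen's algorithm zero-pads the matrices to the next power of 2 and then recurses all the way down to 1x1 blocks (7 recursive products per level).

Matrix multiplication for 14x14 matrices:

Strassen's algorithm requires power-of-2 dimensions. Pad 14x14 to 16x16 (next power of 2).

Standard algorithm: 14^3 = 2744 multiplications
Strassen's algorithm: 7^(log2(16)) = 7^4 = 2401 multiplications
Savings: 2744 - 2401 = 343 multiplications

Standard: 2744 multiplications (14^3). Strassen: 2401 multiplications (7^4, after padding to 16x16). Strassen reduces 8 recursive multiplications to 7 at each level.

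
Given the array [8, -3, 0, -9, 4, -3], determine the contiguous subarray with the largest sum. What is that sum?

Using Kadane's algorithm on [8, -3, 0, -9, 4, -3]:

Scanning through the array:
Position 1 (value -3): max_ending_here = 5, max_so_far = 8
Position 2 (value 0): max_ending_here = 5, max_so_far = 8
Position 3 (value -9): max_ending_here = -4, max_so_far = 8
Position 4 (value 4): max_ending_here = 4, max_so_far = 8
Position 5 (value -3): max_ending_here = 1, max_so_far = 8

Maximum subarray: [8]
Maximum sum: 8

The maximum subarray is [8] with sum 8. This subarray runs from index 0 to index 0.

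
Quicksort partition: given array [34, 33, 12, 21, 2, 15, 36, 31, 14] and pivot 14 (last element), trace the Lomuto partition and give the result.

Lomuto partition with pivot = 14:

Initial array: [34, 33, 12, 21, 2, 15, 36, 31, 14]

arr[0]=34 > 14: no swap
arr[1]=33 > 14: no swap
arr[2]=12 <= 14: swap with position 0, array becomes [12, 33, 34, 21, 2, 15, 36, 31, 14]
arr[3]=21 > 14: no swap
arr[4]=2 <= 14: swap with position 1, array becomes [12, 2, 34, 21, 33, 15, 36, 31, 14]
arr[5]=15 > 14: no swap
arr[6]=36 > 14: no swap
arr[7]=31 > 14: no swap

Place pivot at position 2: [12, 2, 14, 21, 33, 15, 36, 31, 34]
Pivot position: 2

After partitioning with pivot 14, the array becomes [12, 2, 14, 21, 33, 15, 36, 31, 34]. The pivot is placed at index 2. All elements to the left of the pivot are <= 14, and all elements to the right are > 14.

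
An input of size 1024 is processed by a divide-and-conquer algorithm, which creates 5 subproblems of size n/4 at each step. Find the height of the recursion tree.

For divide and conquer with division factor 4:

Problem sizes at each level:
Level 0: 1024
Level 1: 256
Level 2: 64
Level 3: 16
Level 4: 4
Level 5: 1

The root is level 0 and the size-1 base case is level 5 (the tree spans levels 0 through 5, i.e. 6 levels counting the root), so the depth is the number of divisions: log_4(1024) = 5

The recursion tree depth is log_4(1024) = 5. At each level, the problem size is divided by 4, so it takes 5 divisions to reduce to a base case of size 1. The algorithm makes 5 recursive calls at each level.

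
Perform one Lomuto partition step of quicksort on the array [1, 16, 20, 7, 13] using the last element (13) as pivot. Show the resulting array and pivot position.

Lomuto partition with pivot = 13:

Initial array: [1, 16, 20, 7, 13]

arr[0]=1 <= 13: swap with position 0, array becomes [1, 16, 20, 7, 13]
arr[1]=16 > 13: no swap
arr[2]=20 > 13: no swap
arr[3]=7 <= 13: swap with position 1, array becomes [1, 7, 20, 16, 13]

Place pivot at position 2: [1, 7, 13, 16, 20]
Pivot position: 2

After partitioning with pivot 13, the array becomes [1, 7, 13, 16, 20]. The pivot is placed at index 2. All elements to the left of the pivot are <= 13, and all elements to the right are > 13.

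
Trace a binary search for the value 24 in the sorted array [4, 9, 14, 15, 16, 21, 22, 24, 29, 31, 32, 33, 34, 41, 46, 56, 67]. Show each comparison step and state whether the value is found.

Binary search for 24 in [4, 9, 14, 15, 16, 21, 22, 24, 29, 31, 32, 33, 34, 41, 46, 56, 67]:

lo=0, hi=16, mid=8, arr[mid]=29 -> 29 > 24, search left half
lo=0, hi=7, mid=3, arr[mid]=15 -> 15 < 24, search right half
lo=4, hi=7, mid=5, arr[mid]=21 -> 21 < 24, search right half
lo=6, hi=7, mid=6, arr[mid]=22 -> 22 < 24, search right half
lo=7, hi=7, mid=7, arr[mid]=24 -> Found target at index 7!

Binary search finds 24 at index 7 after 5 comparisons. The search repeatedly halves the search space by comparing with the middle element.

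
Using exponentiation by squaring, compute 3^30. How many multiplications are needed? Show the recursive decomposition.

Computing 3^30 by squaring (build up from 3^1; each line after the first costs one multiplication):

3^1 = 3
3^2 = (3^1)^2 = 3^2 = 9
3^3 = 3 * 3^2 = 3 * 9 = 27
3^6 = (3^3)^2 = 27^2 = 729
3^7 = 3 * 3^6 = 3 * 729 = 2187
3^14 = (3^7)^2 = 2187^2 = 4782969
3^15 = 3 * 3^14 = 3 * 4782969 = 14348907
3^30 = (3^15)^2 = 14348907^2 = 205891132094649

Result: 205891132094649
Multiplications needed: 7 (7 lines after 3^1)

3^30 = 205891132094649. Using exponentiation by squaring, this requires 7 multiplications. The key idea: if the exponent is even, square the half-power; if odd, multiply by the base once.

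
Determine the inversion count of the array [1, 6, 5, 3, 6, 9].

Finding inversions in [1, 6, 5, 3, 6, 9]:

(1, 2): arr[1]=6 > arr[2]=5
(1, 3): arr[1]=6 > arr[3]=3
(2, 3): arr[2]=5 > arr[3]=3

Total inversions: 3

The array has 3 inversion(s): (1,2), (1,3), (2,3). Each pair (i,j) satisfies i < j and arr[i] > arr[j].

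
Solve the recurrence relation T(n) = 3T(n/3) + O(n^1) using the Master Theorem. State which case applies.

Master Theorem for T(n) = 3T(n/3) + O(n^1):

a = 3, b = 3, c = 1
log_b(a) = log_3(3) = 1.0000

Case 2: c = 1 = log_3(3) = 1.0000
T(n) = O(n^1 log n) = O(n log n)

For T(n) = 3T(n/3) + O(n^1): log_3(3) = 1.0000. This is Case 2 of the Master Theorem (c = log_b(a), equal work at all levels), giving O(n log n).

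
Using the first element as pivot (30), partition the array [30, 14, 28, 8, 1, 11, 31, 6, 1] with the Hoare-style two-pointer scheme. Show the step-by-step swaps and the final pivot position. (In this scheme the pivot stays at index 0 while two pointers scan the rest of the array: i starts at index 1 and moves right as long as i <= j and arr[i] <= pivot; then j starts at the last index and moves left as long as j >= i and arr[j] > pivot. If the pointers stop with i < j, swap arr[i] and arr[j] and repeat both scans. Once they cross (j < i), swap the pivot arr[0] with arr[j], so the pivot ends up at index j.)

Hoare-style two-pointer partition with pivot = 30:

Initial array: [30, 14, 28, 8, 1, 11, 31, 6, 1]

Pointers start at i = 1, j = 8.
i stops at index 6 (arr[6]=31 > 30), j stops at index 8 (arr[8]=1 <= 30): swap arr[6] and arr[8], array becomes [30, 14, 28, 8, 1, 11, 1, 6, 31]
i ends at 8, j ends at 7: the pointers have crossed (j < i), so scanning stops.

Swap pivot arr[0] with arr[7] to place pivot at position 7: [6, 14, 28, 8, 1, 11, 1, 30, 31]
Pivot position: 7

After partitioning with pivot 30, the array becomes [6, 14, 28, 8, 1, 11, 1, 30, 31]. The pivot is placed at index 7. All elements to the left of the pivot are <= 30, and all elements to the right are > 30.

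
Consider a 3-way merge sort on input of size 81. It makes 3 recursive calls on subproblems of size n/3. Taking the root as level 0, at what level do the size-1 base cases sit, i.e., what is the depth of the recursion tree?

For divide and conquer with division factor 3:

Problem sizes at each level:
Level 0: 81
Level 1: 27
Level 2: 9
Level 3: 3
Level 4: 1

The root is level 0 and the size-1 base case is level 4 (the tree spans levels 0 through 4, i.e. 5 levels counting the root), so the depth is the number of divisions: log_3(81) = 4

The recursion tree depth is log_3(81) = 4. At each level, the problem size is divided by 3, so it takes 4 divisions to reduce to a base case of size 1. The algorithm makes 3 recursive calls at each level.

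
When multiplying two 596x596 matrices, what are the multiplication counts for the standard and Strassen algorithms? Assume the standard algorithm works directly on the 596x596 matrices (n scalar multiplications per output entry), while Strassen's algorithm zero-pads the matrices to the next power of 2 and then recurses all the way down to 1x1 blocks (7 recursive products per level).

Matrix multiplication for 596x596 matrices:

Strassen's algorithm requires power-of-2 dimensions. Pad 596x596 to 1024x1024 (next power of 2).

Standard algorithm: 596^3 = 211708736 multiplications
Strassen's algorithm: 7^(log2(1024)) = 7^10 = 282475249 multiplications
Difference: 211708736 - 282475249 = -70766513 (Strassen uses MORE here due to padding overhead — for small or just-over-power-of-2 n, padding can outweigh the per-level savings)

Standard: 211708736 multiplications (596^3). Strassen: 282475249 multiplications (7^10, after padding to 1024x1024). Strassen reduces 8 recursive multiplications to 7 at each level.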